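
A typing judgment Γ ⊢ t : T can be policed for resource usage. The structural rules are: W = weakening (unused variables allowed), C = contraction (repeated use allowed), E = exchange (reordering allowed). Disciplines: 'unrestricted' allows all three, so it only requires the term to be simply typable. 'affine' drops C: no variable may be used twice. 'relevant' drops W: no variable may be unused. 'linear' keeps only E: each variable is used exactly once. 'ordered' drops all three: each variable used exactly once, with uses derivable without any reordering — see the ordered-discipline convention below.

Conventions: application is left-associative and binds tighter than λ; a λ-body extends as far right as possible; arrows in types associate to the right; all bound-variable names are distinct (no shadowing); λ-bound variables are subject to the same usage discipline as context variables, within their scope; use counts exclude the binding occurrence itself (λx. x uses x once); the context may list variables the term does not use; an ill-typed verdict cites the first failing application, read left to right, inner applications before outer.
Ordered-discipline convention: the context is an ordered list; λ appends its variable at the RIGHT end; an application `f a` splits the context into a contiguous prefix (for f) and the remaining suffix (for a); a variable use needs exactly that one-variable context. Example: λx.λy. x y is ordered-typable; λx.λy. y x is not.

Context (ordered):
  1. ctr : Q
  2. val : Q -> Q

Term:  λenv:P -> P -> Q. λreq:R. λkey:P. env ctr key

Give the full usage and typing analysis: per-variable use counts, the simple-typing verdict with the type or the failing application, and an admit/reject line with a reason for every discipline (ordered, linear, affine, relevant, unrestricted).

usage: ctr=1, val=0, env [bound]=1, req [bound]=0, key [bound]=1
order of uses: env, ctr, key
typing: ill-typed: argument of type Q where P is required
ordered: ✗, fails simple typing
linear: ✗, a type mismatch blocks all five
affine: ✗, the type mismatch rejects it
relevant: ✗, not simply typable
unrestricted: ✗, fails simple typing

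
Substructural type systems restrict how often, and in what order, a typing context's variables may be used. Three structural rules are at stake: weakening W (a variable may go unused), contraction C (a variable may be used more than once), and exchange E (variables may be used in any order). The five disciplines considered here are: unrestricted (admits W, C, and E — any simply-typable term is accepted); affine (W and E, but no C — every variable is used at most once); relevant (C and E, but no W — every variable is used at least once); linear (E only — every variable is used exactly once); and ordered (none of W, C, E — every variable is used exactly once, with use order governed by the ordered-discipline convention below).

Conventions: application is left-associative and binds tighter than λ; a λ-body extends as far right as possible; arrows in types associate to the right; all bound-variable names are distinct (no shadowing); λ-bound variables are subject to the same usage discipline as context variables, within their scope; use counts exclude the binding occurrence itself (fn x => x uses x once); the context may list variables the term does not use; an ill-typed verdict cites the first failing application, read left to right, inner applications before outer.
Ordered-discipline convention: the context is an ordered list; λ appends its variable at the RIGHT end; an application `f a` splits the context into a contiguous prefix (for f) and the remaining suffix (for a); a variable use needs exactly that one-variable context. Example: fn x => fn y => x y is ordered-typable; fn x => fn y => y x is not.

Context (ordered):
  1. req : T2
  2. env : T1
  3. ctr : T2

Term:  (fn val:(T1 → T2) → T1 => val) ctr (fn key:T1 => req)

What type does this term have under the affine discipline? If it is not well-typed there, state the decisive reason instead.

not well-typed under affine — not simply typable
use counts: req: 1×; env: 0×; ctr: 1×; val (bound): 1×; key (bound): 0×
order of uses: val, ctr, req
typing: ill-typed: an argument T2 mismatches the expected (T1 → T2) → T1
per-discipline verdicts: ordered ✗ · linear ✗ · affine ✗ · relevant ✗ · unrestricted ✗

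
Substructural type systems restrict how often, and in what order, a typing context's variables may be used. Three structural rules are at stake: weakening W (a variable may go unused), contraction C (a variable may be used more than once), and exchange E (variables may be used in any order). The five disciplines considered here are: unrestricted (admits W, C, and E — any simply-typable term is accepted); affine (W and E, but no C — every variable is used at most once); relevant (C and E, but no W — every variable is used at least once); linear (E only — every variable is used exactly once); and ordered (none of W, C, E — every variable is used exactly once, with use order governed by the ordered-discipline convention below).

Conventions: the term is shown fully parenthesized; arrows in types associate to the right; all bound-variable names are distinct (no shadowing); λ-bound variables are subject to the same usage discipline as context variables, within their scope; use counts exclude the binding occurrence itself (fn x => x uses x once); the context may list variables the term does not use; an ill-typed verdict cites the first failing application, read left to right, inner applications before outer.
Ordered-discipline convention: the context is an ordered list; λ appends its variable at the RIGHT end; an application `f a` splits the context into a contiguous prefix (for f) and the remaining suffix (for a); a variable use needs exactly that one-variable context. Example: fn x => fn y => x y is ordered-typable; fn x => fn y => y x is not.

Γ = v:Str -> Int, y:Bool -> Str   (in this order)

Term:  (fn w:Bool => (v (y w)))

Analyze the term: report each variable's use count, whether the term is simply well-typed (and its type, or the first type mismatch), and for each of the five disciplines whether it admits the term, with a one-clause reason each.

variable uses: v: 1×; y: 1×; w [bound]: 1×
order of uses: v, y, w
typing: ✓ — Bool -> Int
ordered: ✓ — single-use (v, y, w), ordered derivation ok
linear: ✓ — exactly-once usage across v, y, w
affine: ✓ — at most one use each (v, y, w)
relevant: ✓ — none of v, y, w goes unused
unrestricted: ✓ — well-typed at Bool -> Int; no restrictions here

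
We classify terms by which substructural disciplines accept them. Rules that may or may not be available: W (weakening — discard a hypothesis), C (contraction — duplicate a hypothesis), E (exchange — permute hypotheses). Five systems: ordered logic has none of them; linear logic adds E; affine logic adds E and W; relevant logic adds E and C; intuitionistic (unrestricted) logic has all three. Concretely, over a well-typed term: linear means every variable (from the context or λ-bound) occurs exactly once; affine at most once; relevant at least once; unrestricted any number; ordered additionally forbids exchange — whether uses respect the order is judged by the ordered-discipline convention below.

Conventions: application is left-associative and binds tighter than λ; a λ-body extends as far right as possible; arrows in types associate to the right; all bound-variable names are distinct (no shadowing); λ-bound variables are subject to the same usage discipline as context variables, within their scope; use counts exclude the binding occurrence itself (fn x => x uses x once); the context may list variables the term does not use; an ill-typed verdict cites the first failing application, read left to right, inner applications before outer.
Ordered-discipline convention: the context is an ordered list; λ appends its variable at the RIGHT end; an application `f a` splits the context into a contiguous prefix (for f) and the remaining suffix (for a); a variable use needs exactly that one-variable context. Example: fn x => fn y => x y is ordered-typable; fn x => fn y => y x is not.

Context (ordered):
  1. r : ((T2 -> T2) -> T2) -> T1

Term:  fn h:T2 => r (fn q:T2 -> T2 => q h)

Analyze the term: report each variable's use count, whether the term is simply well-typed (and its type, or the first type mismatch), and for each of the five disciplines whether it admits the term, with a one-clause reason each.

use counts: r: 1, h [bound]: 1, q [bound]: 1
uses in reading order: r, q, h
typing: the term checks, with type T2 -> T1
ordered: ✗ — needs exchange: uses follow r, q, h
linear: ✓ — single use per variable (r, h, q)
affine: ✓ — no duplicate uses among r, h, q
relevant: ✓ — at least one use each (r, h, q)
unrestricted: ✓ — well-typed at T2 -> T1; no restrictions here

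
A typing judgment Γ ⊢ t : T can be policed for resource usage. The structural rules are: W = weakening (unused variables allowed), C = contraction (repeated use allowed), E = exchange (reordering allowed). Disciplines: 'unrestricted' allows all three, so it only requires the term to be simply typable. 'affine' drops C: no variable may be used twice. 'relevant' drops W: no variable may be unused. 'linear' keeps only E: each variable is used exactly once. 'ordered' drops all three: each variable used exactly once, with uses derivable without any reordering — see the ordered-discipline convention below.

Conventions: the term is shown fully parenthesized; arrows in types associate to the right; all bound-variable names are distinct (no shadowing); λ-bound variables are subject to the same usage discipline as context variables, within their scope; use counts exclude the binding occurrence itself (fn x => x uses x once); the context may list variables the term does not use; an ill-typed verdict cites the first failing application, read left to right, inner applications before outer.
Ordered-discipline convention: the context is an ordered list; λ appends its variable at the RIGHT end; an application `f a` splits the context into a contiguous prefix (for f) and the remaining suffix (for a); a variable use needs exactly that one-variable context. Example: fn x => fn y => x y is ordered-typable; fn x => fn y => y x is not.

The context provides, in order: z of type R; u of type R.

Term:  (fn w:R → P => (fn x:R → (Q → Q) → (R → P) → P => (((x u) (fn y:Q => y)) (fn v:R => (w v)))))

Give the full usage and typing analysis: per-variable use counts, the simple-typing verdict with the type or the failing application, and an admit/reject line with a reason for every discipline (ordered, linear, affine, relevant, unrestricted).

counts: z: 0; u: 1; w [bound]: 1; x [bound]: 1; y [bound]: 1; v [bound]: 1
left-to-right use order: x, u, y, w, v
typing: the term checks, with type (R → P) → (R → (Q → Q) → (R → P) → P) → P
ordered: ✗, z left unused
linear: ✗, z left unused
affine: ✓, none of z, u, w, x, y, v used more than once
relevant: ✗, z left unused
unrestricted: ✓, well-typed at (R → P) → (R → (Q → Q) → (R → P) → P) → P; no restrictions here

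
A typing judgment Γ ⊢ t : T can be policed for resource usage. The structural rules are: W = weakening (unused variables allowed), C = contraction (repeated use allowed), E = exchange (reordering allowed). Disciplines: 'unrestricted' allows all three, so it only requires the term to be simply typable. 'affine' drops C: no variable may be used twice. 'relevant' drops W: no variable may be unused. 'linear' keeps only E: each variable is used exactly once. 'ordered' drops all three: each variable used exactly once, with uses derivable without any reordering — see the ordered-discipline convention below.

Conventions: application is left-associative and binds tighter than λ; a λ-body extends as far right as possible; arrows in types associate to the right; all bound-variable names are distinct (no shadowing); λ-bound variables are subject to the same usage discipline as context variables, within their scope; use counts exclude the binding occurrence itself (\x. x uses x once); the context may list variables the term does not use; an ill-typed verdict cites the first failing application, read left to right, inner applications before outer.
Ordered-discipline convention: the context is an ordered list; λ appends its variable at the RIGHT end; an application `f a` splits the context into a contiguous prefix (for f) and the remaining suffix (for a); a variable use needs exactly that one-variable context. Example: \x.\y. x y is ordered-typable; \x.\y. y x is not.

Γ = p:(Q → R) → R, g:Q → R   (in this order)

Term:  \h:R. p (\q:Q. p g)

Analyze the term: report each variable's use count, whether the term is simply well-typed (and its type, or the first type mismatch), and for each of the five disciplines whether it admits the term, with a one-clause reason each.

counts: p=2, g=1, h [bound]=0, q [bound]=0
order of uses: p, p, g
typing: ✓ — R → R
ordered: ✗ — needs contraction — p ×2; h, q never used (weakening)
linear: ✗ — needs contraction — p ×2; h, q never used (weakening)
affine: ✗ — needs contraction — p ×2
relevant: ✗ — h, q never used (weakening)
unrestricted: ✓ — typability at R → R is all that's needed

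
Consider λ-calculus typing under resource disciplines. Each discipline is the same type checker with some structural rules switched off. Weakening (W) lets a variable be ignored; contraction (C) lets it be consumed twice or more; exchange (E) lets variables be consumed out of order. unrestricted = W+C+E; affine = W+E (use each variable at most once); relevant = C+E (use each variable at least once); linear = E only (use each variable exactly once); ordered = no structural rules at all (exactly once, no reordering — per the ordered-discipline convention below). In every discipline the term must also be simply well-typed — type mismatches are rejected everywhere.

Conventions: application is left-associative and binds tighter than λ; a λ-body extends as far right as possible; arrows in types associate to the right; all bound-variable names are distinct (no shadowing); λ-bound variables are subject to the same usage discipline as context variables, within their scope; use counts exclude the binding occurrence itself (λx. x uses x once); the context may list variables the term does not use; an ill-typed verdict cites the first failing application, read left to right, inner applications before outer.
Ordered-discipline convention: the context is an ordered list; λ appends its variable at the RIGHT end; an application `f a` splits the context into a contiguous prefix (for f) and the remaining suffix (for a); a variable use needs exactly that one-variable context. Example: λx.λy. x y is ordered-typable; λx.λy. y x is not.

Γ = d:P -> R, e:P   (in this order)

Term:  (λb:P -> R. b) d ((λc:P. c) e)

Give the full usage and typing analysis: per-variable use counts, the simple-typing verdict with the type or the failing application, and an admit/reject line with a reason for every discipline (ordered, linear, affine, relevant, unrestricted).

usage: d=1, e=1, b (bound)=1, c (bound)=1
uses in reading order: b, d, c, e
typing: well-typed — term : R
ordered ✓ (single-use (d, e, b, c), ordered derivation ok)
linear ✓ (d, e, b, c: one use apiece)
affine ✓ (d, e, b, c: no repeats, contraction unneeded)
relevant ✓ (none of d, e, b, c goes unused)
unrestricted ✓ (type-checks (R) and nothing is barred)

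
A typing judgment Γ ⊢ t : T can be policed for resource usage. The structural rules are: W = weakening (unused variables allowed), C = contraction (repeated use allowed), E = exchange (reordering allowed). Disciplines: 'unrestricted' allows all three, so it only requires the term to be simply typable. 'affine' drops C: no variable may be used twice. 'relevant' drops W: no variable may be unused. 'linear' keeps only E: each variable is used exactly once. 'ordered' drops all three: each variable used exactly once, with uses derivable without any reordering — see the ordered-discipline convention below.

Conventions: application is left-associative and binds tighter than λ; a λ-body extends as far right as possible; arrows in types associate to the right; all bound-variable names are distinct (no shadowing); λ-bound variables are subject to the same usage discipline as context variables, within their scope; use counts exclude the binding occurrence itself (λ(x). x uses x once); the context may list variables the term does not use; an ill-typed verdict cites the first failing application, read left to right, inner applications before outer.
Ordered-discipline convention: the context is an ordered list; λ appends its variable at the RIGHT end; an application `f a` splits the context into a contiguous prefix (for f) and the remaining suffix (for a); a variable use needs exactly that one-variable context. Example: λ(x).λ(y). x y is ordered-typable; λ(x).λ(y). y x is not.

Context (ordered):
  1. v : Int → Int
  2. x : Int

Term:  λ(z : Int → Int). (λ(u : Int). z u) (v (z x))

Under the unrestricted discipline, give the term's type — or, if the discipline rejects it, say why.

term : (Int → Int) → Int
variable uses: v=1, x=1, z [bound]=2, u [bound]=1
left-to-right use order: z, u, v, z, x
typing: ✓ — (Int → Int) → Int
summary: ordered ✗ | linear ✗ | affine ✗ | relevant ✓ | unrestricted ✓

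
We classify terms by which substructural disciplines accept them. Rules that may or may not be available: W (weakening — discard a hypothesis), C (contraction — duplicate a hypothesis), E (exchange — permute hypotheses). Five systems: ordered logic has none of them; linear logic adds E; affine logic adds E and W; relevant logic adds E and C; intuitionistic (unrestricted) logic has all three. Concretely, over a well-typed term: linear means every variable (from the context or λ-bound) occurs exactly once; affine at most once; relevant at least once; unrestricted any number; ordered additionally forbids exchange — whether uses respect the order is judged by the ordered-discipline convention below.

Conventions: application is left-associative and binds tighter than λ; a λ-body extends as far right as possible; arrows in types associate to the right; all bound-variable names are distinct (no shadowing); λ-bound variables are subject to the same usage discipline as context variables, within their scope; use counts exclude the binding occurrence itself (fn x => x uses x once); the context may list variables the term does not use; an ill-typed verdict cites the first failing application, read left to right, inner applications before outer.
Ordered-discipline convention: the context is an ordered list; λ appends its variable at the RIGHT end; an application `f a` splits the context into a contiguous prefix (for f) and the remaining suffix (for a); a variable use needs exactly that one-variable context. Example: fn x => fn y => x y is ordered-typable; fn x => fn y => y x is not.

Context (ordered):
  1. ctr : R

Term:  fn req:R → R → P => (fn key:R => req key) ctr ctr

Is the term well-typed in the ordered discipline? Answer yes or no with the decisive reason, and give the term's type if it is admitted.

no — needs contraction — ctr ×2
variable uses: ctr: 2×, req [bound]: 1×, key [bound]: 1×
left-to-right use order: req, key, ctr, ctr
typing: the term checks, with type (R → R → P) → P
across the five disciplines: ordered ✗, linear ✗, affine ✗, relevant ✓, unrestricted ✓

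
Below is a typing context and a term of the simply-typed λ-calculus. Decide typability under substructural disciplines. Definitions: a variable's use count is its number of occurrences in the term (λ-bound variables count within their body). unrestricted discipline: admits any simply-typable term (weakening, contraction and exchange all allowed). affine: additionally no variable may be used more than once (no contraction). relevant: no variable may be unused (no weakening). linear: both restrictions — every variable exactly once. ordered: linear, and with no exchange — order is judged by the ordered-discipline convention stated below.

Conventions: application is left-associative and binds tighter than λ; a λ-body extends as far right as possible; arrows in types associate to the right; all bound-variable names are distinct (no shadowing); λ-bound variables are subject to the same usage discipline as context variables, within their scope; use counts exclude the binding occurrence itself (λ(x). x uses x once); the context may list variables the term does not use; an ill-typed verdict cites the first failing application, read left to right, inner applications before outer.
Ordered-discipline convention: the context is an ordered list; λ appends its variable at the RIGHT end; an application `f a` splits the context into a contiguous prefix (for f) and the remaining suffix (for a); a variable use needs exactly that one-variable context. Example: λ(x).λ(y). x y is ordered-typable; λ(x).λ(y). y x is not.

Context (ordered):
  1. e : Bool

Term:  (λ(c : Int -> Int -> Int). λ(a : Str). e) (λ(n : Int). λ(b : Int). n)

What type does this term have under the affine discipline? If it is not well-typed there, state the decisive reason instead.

term : Str -> Bool
use counts: e: 1, c (λ-bound): 0, a (λ-bound): 0, n (λ-bound): 1, b (λ-bound): 0
left-to-right use order: e, n
typing: well-typed — term : Str -> Bool
summary: ordered ✗ · linear ✗ · affine ✓ · relevant ✗ · unrestricted ✓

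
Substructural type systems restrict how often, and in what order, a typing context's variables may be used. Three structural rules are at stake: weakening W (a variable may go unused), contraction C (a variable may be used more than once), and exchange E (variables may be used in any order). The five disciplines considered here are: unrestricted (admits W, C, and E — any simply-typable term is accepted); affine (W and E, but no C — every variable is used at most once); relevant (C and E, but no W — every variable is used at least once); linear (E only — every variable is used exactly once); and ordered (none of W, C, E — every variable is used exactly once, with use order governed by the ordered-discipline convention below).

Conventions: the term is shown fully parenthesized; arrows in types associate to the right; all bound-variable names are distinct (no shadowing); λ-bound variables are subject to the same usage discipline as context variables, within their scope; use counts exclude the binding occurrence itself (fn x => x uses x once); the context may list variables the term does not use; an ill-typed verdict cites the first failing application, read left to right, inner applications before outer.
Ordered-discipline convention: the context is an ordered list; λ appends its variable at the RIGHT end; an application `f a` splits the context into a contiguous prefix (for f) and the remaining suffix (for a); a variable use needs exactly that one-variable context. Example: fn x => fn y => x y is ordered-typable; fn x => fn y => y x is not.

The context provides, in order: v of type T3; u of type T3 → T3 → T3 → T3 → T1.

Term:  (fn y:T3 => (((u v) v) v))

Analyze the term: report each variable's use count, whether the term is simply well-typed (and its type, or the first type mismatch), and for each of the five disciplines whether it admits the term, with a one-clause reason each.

use counts: v ×3, u ×1, y (λ-bound) ×0
order of uses: u, v, v, v
typing: ✓ — T3 → T3 → T1
ordered: ✗, v ×3 used more than once (contraction); needs weakening: y unused
linear: ✗, v ×3 used more than once (contraction); needs weakening: y unused
affine: ✗, v ×3 used more than once (contraction)
relevant: ✗, needs weakening: y unused
unrestricted: ✓, well-typed at T3 → T3 → T1; no restrictions here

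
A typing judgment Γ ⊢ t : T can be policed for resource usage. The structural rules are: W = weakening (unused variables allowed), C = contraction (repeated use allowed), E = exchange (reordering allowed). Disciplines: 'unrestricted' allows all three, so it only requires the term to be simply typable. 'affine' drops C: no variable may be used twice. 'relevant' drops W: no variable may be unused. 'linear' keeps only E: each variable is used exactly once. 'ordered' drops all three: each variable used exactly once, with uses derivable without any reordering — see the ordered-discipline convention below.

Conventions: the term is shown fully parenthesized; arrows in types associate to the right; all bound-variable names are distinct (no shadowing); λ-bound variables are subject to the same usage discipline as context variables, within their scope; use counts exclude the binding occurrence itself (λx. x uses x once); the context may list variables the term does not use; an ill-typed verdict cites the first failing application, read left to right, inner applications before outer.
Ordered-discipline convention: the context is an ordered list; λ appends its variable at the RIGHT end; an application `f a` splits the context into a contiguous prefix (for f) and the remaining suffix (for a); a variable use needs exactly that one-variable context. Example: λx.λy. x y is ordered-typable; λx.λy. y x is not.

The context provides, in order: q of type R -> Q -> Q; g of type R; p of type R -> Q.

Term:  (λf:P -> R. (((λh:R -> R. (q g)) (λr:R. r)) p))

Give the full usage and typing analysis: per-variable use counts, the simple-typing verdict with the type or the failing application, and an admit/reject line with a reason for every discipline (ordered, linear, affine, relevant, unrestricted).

variable uses: q: 1, g: 1, p: 1, f (bound): 0, h (bound): 0, r (bound): 1
left-to-right use order: q, g, r, p
typing: ill-typed: an argument R -> Q mismatches the expected Q
ordered: ✗ — a type mismatch blocks all five
linear: ✗ — the type mismatch rejects it
affine: ✗ — not simply typable
relevant: ✗ — fails simple typing
unrestricted: ✗ — a type mismatch blocks all five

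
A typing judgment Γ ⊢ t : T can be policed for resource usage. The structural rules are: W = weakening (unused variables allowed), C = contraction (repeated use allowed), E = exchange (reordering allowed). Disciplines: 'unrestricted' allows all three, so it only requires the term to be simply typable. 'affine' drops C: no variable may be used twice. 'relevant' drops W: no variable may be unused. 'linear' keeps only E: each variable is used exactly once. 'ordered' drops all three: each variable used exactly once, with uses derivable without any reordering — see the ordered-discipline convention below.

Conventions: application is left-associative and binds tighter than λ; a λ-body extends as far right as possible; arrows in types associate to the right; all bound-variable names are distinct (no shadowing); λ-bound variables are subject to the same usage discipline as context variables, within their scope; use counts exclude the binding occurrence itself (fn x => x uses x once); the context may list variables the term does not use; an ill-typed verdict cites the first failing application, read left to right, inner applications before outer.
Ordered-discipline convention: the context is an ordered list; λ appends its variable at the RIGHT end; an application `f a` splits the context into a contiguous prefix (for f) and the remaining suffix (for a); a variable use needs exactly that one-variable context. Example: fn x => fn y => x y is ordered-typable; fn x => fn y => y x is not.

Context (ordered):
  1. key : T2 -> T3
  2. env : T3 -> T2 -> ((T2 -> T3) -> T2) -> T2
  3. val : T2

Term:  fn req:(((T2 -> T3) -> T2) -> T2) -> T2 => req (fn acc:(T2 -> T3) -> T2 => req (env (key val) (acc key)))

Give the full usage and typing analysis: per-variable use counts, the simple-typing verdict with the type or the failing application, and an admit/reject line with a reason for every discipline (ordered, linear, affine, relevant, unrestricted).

counts: key=2; env=1; val=1; req [bound]=2; acc [bound]=1
left-to-right use order: req, req, env, key, val, acc, key
typing: well-typed — term : ((((T2 -> T3) -> T2) -> T2) -> T2) -> T2
ordered: ✗, repeated use of key ×2, req ×2
linear: ✗, repeated use of key ×2, req ×2
affine: ✗, repeated use of key ×2, req ×2
relevant: ✓, key, env, val, req, acc: all used, weakening unneeded
unrestricted: ✓, type-checks (((((T2 -> T3) -> T2) -> T2) -> T2) -> T2) and nothing is barred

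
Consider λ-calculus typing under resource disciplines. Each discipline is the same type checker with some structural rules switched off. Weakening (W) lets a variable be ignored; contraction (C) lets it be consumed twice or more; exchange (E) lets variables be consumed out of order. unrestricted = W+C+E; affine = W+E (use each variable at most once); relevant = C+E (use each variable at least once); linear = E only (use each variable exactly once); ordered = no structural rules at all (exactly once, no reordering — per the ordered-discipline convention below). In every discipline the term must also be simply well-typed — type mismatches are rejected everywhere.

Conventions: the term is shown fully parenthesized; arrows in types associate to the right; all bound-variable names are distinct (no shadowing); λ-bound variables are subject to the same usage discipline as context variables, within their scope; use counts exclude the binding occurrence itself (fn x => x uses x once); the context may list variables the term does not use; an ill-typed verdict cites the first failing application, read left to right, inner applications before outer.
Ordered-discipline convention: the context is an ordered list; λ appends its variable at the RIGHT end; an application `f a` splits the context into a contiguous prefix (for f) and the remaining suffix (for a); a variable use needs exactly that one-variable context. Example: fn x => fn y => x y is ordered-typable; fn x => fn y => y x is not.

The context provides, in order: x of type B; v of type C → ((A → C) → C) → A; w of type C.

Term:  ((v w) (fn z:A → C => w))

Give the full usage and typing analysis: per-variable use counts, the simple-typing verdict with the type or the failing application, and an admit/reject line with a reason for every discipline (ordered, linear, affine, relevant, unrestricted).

counts: x ×0; v ×1; w ×2; z (bound) ×0
left-to-right use order: v, w, w
typing: ✓ — A
ordered ✗ (repeated use of w ×2; x, z left unused)
linear ✗ (repeated use of w ×2; x, z left unused)
affine ✗ (repeated use of w ×2)
relevant ✗ (x, z left unused)
unrestricted ✓ (well-typed at A; no restrictions here)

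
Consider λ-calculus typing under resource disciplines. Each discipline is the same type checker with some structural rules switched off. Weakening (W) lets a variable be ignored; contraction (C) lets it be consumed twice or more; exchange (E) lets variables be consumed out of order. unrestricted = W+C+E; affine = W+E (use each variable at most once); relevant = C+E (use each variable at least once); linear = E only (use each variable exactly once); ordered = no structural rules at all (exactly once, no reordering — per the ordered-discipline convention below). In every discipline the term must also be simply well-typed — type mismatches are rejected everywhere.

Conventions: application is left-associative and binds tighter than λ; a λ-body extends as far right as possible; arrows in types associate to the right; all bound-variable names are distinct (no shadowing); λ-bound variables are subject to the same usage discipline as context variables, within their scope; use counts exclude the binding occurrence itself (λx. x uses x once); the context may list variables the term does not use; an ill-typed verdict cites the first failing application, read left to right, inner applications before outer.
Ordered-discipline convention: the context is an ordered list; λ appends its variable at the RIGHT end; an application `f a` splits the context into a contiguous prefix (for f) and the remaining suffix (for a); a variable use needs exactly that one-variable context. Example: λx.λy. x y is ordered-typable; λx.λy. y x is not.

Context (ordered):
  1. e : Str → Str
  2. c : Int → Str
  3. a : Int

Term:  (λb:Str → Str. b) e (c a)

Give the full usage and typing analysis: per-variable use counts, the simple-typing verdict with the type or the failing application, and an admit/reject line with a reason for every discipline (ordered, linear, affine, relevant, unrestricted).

counts: e=1, c=1, a=1, b (λ-bound)=1
use order (left to right): b, e, c, a
typing: well-typed at Str
ordered: ✓, one use each (e, c, a, b); ordered split holds
linear: ✓, single use per variable (e, c, a, b)
affine: ✓, none of e, c, a, b used more than once
relevant: ✓, every one of e, c, a, b appears
unrestricted: ✓, well-typed at Str; no restrictions here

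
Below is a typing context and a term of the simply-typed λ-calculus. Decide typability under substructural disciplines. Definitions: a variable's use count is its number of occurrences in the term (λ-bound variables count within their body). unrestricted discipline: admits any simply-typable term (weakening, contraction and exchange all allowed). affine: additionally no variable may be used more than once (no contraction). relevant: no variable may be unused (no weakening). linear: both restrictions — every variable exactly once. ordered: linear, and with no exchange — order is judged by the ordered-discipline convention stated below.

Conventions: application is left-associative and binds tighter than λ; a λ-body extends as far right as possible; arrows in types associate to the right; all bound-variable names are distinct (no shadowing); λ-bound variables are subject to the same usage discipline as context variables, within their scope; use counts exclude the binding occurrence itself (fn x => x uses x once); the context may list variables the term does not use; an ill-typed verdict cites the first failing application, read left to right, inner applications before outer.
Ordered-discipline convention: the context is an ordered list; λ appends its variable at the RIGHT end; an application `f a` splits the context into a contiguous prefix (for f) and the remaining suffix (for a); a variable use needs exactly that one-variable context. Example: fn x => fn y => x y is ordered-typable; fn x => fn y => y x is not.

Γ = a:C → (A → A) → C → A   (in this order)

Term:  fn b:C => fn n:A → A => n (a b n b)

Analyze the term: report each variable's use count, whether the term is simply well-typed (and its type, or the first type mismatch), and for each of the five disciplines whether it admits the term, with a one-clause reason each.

usage: a ×1; b [bound] ×2; n [bound] ×2
uses in reading order: n, a, b, n, b
typing: well-typed — term : C → (A → A) → A
ordered ✗ (repeated use of b ×2, n ×2)
linear ✗ (repeated use of b ×2, n ×2)
affine ✗ (repeated use of b ×2, n ×2)
relevant ✓ (none of a, b, n goes unused)
unrestricted ✓ (typability at C → (A → A) → A is all that's needed)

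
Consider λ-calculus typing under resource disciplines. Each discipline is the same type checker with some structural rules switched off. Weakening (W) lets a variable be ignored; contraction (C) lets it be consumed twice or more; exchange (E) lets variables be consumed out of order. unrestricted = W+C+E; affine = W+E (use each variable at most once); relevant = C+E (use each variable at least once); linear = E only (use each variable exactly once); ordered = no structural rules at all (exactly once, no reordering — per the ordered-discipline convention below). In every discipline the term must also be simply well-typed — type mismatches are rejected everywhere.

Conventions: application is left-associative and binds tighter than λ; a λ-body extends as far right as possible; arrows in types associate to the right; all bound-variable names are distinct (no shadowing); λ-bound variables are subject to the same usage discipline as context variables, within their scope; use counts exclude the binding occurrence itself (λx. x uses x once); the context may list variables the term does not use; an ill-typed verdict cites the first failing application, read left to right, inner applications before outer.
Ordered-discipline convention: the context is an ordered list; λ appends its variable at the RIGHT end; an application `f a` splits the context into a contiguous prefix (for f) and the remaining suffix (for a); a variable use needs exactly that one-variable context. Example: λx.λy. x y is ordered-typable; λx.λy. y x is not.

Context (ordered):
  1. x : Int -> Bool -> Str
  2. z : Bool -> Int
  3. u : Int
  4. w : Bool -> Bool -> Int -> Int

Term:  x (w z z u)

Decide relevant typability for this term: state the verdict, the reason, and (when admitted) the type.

no — a type mismatch blocks all five
use counts: x: 1×, z: 2×, u: 1×, w: 1×
order of uses: x, w, z, z, u
typing: ill-typed: argument of type Bool -> Int where Bool is required
across the five disciplines: ordered ✗ | linear ✗ | affine ✗ | relevant ✗ | unrestricted ✗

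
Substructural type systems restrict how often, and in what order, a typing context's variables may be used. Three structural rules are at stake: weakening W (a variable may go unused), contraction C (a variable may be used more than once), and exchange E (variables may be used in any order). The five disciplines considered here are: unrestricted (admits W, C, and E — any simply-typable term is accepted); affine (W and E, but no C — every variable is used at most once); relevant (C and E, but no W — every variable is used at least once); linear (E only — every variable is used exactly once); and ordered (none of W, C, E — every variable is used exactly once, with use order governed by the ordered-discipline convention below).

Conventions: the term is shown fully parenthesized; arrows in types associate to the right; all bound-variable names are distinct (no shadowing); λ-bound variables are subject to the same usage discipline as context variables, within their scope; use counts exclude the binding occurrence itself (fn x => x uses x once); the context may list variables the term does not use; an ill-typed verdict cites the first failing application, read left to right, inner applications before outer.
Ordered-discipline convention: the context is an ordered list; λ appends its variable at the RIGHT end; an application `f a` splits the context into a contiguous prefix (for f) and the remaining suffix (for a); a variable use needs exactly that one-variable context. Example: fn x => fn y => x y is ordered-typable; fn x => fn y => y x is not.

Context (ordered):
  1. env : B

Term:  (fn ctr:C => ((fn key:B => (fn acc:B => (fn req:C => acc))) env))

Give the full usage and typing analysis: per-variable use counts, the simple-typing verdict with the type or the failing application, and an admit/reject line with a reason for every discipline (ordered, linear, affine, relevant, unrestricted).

counts: env ×1; ctr (bound) ×0; key (bound) ×0; acc (bound) ×1; req (bound) ×0
order of uses: acc, env
typing: well-typed — term : C → B → C → B
ordered: ✗ — unused: ctr, key, req — weakening required
linear: ✗ — unused: ctr, key, req — weakening required
affine: ✓ — env, ctr, key, acc, req: no repeats, contraction unneeded
relevant: ✗ — unused: ctr, key, req — weakening required
unrestricted: ✓ — type-checks (C → B → C → B) and nothing is barred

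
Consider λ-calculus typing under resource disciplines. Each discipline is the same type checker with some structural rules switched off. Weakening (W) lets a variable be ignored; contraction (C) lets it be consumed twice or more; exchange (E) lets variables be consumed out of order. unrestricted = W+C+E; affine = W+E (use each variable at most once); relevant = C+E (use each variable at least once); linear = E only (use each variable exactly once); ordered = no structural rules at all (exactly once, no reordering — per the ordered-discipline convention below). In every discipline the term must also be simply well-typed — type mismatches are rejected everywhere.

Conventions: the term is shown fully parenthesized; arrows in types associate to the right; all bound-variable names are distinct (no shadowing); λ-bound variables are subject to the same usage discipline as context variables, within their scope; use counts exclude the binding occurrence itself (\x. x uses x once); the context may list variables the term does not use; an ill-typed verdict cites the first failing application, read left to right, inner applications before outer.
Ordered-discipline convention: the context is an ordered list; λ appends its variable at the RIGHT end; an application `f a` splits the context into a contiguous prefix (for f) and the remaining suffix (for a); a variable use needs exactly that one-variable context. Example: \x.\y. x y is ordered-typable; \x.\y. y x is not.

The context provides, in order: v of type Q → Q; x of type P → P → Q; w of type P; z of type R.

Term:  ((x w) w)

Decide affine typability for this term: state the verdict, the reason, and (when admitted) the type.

no — uses contraction: w ×2
counts: v ×0; x ×1; w ×2; z ×0
use order (left to right): x, w, w
typing: well-typed — term : Q
all disciplines: ordered ✗; linear ✗; affine ✗; relevant ✗; unrestricted ✓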